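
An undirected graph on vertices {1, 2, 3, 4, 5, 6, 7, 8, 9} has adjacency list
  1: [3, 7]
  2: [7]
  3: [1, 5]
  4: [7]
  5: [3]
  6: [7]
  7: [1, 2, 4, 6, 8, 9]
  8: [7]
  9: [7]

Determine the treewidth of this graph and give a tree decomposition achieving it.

Treewidth 1.
One such decomposition:
Bags: B1 = {1, 3}  B2 = {1, 7}  B3 = {2, 7}  B4 = {6, 7}  B5 = {7, 8}  B6 = {3, 5}  B7 = {4, 7}  B8 = {7, 9}
Tree: B1–B2, B2–B3, B2–B4, B4–B5, B1–B6, B5–B7, B7–B8

Each bag holds 2 vertices, so the decomposition has width 1, which upper-bounds the treewidth. Since G has at least one edge (e.g. 3–1), it is not an edgeless graph, so tw(G) ≥ 1. Therefore the treewidth is 1.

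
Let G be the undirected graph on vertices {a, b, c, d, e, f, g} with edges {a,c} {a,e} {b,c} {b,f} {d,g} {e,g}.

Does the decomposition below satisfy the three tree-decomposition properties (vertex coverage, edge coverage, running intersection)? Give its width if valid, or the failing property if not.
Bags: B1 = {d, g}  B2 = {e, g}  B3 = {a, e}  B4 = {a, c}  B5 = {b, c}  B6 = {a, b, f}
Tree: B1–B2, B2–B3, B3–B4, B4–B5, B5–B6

A tree decomposition must satisfy three properties: every vertex lies in some bag; for every edge, both endpoints lie together in some bag; and for every vertex, the bags containing it form a connected subtree. Here bags containing vertex a are not connected in the tree, so the decomposition is invalid.

No — bags containing vertex a are not connected in the tree.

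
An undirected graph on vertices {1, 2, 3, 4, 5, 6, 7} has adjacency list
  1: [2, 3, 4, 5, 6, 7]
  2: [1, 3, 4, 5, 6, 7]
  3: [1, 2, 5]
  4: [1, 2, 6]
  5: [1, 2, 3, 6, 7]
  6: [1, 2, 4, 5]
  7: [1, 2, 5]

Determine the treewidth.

3

A width-3 tree decomposition is:
Bags: B1 = {1, 2, 5, 6}  B2 = {1, 2, 5, 7}  B3 = {1, 2, 4, 6}  B4 = {1, 2, 3, 5}
Tree: B1–B2, B1–B3, B2–B4
The largest bag has 4 vertices, giving width 3; this decomposition certifies tw(G) ≤ 3. On the other hand G contains the 4-clique {1, 2, 4, 6}. A clique must lie in a single bag of any decomposition, so no decomposition can have width below 3. The upper and lower bounds meet at 3, so that is the treewidth.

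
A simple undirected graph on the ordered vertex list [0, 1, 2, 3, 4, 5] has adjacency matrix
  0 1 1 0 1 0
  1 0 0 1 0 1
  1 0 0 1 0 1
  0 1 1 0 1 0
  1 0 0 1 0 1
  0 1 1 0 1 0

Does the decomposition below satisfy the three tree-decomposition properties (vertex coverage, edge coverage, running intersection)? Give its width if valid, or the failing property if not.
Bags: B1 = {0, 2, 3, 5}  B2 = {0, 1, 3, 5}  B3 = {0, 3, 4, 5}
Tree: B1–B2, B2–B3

Yes; width 3.

Checking the three conditions: (i) the bags cover all of {0, 1, 2, 3, 4, 5}; (ii) for each edge, some bag contains both endpoints; (iii) the bags containing any fixed vertex form a subtree. All hold, so the decomposition is valid with width 4 − 1 = 3.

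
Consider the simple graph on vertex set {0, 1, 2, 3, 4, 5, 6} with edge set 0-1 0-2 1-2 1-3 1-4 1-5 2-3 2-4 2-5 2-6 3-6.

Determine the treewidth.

2

A width-2 tree decomposition is:
Bags: B1 = {0, 1, 2}  B2 = {1, 2, 4}  B3 = {1, 2, 3}  B4 = {1, 2, 5}  B5 = {2, 3, 6}
Tree: B1–B2, B1–B3, B3–B4, B3–B5
Each bag holds 3 vertices, so the decomposition has width 2, which upper-bounds the treewidth. Conversely, {0, 1, 2} is a clique of size 3, and the vertices of any clique must share a bag in every tree decomposition; so some bag has ≥ 3 vertices and tw(G) ≥ 2. Hence tw(G) = 2 exactly.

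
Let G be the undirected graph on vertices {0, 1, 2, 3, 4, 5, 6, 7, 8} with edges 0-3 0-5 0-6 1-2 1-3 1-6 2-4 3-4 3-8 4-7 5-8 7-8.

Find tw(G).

3

A width-3 tree decomposition is:
Bags: B1 = {0, 1, 5, 6}  B2 = {0, 1, 3, 5}  B3 = {1, 3, 5, 8}  B4 = {1, 2, 3, 8}  B5 = {2, 3, 4, 8}  B6 = {2, 4, 7, 8}
Tree: B1–B2, B2–B3, B3–B4, B4–B5, B5–B6
Each bag holds 4 vertices, so the decomposition has width 3, which upper-bounds the treewidth. For the lower bound: the 4 vertex sets {0,5,6}, {1}, {3}, {2,4,7,8} are disjoint, each induces a connected subgraph, and every pair is joined by at least one edge of G. Contracting each set to a single vertex therefore yields K_{4} as a minor, and since treewidth is minor-monotone, tw(G) ≥ tw(K_{4}) = 3. Hence tw(G) = 3 exactly.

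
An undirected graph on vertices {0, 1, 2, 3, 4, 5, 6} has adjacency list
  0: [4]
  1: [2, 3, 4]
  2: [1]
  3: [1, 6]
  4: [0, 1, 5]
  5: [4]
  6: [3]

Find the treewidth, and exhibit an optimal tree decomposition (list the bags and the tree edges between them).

Each bag holds 2 vertices, so the decomposition has width 1, which upper-bounds the treewidth. Since G has at least one edge (e.g. 4–5), it is not an edgeless graph, so tw(G) ≥ 1. Hence tw(G) = 1 exactly.

Treewidth 1.
Bags: B1 = {4, 5}  B2 = {1, 4}  B3 = {1, 2}  B4 = {0, 4}  B5 = {1, 3}  B6 = {3, 6}
Tree: B1–B2, B2–B3, B2–B4, B2–B5, B5–B6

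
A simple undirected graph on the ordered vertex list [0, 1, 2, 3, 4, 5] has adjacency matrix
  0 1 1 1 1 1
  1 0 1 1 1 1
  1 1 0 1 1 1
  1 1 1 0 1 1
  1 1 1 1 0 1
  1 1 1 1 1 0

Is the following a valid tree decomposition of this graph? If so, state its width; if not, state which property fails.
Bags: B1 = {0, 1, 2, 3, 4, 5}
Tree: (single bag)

Yes; width 5.

Every vertex of G appears in some bag (union = {0, 1, 2, 3, 4, 5}); every edge is covered by a bag; and for each vertex v the set of bags containing v is connected in the bag tree. The decomposition is therefore valid. The largest bag has 6 vertices, so the width is 5.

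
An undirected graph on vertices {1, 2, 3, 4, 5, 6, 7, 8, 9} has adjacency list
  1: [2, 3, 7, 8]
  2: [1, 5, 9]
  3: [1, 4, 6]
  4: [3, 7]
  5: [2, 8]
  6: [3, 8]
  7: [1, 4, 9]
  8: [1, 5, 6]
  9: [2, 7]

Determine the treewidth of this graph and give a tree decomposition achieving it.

Treewidth 3.
Bags: B1 = {3, 4, 7, 9}  B2 = {1, 3, 7, 9}  B3 = {1, 2, 3, 9}  B4 = {1, 2, 3, 6}  B5 = {1, 2, 6, 8}  B6 = {2, 5, 6, 8}
Tree: B1–B2, B2–B3, B3–B4, B4–B5, B5–B6

Every bag has size at most 4, so the width is 4 − 1 = 3 and tw(G) ≤ 3. For the lower bound: the 4 vertex sets {4,7,9}, {3}, {1}, {2,5,6,8} are disjoint, each induces a connected subgraph, and every pair is joined by at least one edge of G. Contracting each set to a single vertex therefore yields K_{4} as a minor, and since treewidth is minor-monotone, tw(G) ≥ tw(K_{4}) = 3. Combining the bounds, tw(G) = 3.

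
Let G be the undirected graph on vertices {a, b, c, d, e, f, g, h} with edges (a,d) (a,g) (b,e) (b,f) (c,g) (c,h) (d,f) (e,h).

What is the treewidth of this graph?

2

A width-2 tree decomposition is:
Bags: B1 = {b, d, f}  B2 = {b, d, e}  B3 = {d, e, h}  B4 = {c, d, h}  B5 = {c, d, g}  B6 = {a, d, g}
Tree: B1–B2, B2–B3, B3–B4, B4–B5, B5–B6
Each bag holds 3 vertices, so the decomposition has width 2, which upper-bounds the treewidth. Since d–f–b–e–h–c–g–a–d is a cycle in G, G is not acyclic. Forests are exactly the graphs of treewidth ≤ 1, so tw(G) ≥ 2. Therefore the treewidth is 2.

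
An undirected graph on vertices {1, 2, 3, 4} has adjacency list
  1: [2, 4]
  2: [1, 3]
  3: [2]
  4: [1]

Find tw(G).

1

A width-1 tree decomposition is:
Bags: B1 = {1, 4}  B2 = {1, 2}  B3 = {2, 3}
Tree: B1–B2, B2–B3
Every bag has size at most 2, so the width is 2 − 1 = 1 and tw(G) ≤ 1. G has an edge, so its treewidth is at least 1. Combining the bounds, tw(G) = 1.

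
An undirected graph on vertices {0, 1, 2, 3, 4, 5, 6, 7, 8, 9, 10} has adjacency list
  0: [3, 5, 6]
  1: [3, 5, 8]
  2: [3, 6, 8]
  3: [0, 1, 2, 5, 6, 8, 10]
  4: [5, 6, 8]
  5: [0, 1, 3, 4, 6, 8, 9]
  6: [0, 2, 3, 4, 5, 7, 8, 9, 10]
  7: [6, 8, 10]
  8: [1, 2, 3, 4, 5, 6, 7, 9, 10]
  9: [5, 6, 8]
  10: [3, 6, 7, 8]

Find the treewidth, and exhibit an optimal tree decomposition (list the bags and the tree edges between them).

Treewidth 3.
One such decomposition:
Bags: B1 = {3, 5, 6, 8}  B2 = {3, 6, 8, 10}  B3 = {0, 3, 5, 6}  B4 = {2, 3, 6, 8}  B5 = {5, 6, 8, 9}  B6 = {6, 7, 8, 10}  B7 = {1, 3, 5, 8}  B8 = {4, 5, 6, 8}
Tree: B1–B2, B1–B3, B2–B4, B1–B5, B2–B6, B1–B7, B1–B8

Every bag has size at most 4, so the width is 4 − 1 = 3 and tw(G) ≤ 3. For the lower bound, the 4 vertices {1, 3, 5, 8} are pairwise adjacent, and any tree decomposition puts a clique entirely inside one bag — forcing width ≥ 3. Combining the bounds, tw(G) = 3.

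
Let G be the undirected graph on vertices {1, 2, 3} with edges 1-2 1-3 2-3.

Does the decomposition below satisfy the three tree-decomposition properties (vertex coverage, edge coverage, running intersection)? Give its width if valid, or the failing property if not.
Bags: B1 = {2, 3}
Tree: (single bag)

No — vertex 1 appears in no bag.

A tree decomposition must satisfy three properties: every vertex lies in some bag; for every edge, both endpoints lie together in some bag; and for every vertex, the bags containing it form a connected subtree. Here vertex 1 appears in no bag, so the decomposition is invalid.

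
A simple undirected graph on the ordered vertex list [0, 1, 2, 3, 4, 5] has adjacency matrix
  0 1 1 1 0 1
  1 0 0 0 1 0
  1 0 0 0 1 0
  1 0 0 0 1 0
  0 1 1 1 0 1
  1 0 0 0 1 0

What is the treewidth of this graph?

2

A width-2 tree decomposition is:
Bags: B1 = {0, 1, 4}  B2 = {0, 4, 5}  B3 = {0, 2, 4}  B4 = {0, 3, 4}
Tree: B1–B2, B2–B3, B3–B4
Every bag has size at most 3, so the width is 3 − 1 = 2 and tw(G) ≤ 2. Since 4–1–0–5–4 is a cycle in G, G is not acyclic. Forests are exactly the graphs of treewidth ≤ 1, so tw(G) ≥ 2. Therefore the treewidth is 2.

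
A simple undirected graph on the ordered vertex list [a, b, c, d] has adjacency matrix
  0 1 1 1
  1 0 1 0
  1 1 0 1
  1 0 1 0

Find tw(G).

A width-2 tree decomposition is:
Bags: B1 = {a, b, c}  B2 = {a, c, d}
Tree: B1–B2
Every bag has size at most 3, so the width is 3 − 1 = 2 and tw(G) ≤ 2. Conversely, {a, c, d} is a clique of size 3, and the vertices of any clique must share a bag in every tree decomposition; so some bag has ≥ 3 vertices and tw(G) ≥ 2. Combining the bounds, tw(G) = 2.

2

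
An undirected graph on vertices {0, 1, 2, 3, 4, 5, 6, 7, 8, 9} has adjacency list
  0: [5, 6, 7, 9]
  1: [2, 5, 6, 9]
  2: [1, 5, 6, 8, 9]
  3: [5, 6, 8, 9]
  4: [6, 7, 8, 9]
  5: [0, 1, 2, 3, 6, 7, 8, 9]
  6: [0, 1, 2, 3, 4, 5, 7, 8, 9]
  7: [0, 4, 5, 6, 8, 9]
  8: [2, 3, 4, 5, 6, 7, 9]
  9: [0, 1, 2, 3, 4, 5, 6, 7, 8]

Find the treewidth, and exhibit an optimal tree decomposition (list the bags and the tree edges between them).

The largest bag has 5 vertices, giving width 4; this decomposition certifies tw(G) ≤ 4. On the other hand G contains the 5-clique {4, 6, 7, 8, 9}. A clique must lie in a single bag of any decomposition, so no decomposition can have width below 4. The upper and lower bounds meet at 4, so that is the treewidth.

Treewidth 4.
One optimal decomposition is:
Bags: B1 = {2, 5, 6, 8, 9}  B2 = {5, 6, 7, 8, 9}  B3 = {4, 6, 7, 8, 9}  B4 = {0, 5, 6, 7, 9}  B5 = {3, 5, 6, 8, 9}  B6 = {1, 2, 5, 6, 9}
Tree: B1–B2, B2–B3, B2–B4, B2–B5, B1–B6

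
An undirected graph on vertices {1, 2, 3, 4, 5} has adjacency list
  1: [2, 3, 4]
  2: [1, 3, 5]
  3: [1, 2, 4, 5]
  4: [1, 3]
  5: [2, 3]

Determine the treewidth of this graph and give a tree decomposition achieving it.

The largest bag has 3 vertices, giving width 2; this decomposition certifies tw(G) ≤ 2. On the other hand G contains the 3-clique {1, 2, 3}. A clique must lie in a single bag of any decomposition, so no decomposition can have width below 2. Hence tw(G) = 2 exactly.

Treewidth 2.
One such decomposition:
Bags: B1 = {1, 2, 3}  B2 = {2, 3, 5}  B3 = {1, 3, 4}
Tree: B1–B2, B1–B3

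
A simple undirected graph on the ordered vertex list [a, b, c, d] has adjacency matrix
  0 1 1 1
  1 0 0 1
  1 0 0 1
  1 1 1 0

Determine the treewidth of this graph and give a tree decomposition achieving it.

Treewidth 2.
One optimal decomposition is:
Bags: B1 = {a, b, d}  B2 = {a, c, d}
Tree: B1–B2

The largest bag has 3 vertices, giving width 2; this decomposition certifies tw(G) ≤ 2. For the lower bound, the 3 vertices {a, c, d} are pairwise adjacent, and any tree decomposition puts a clique entirely inside one bag — forcing width ≥ 2. Hence tw(G) = 2 exactly.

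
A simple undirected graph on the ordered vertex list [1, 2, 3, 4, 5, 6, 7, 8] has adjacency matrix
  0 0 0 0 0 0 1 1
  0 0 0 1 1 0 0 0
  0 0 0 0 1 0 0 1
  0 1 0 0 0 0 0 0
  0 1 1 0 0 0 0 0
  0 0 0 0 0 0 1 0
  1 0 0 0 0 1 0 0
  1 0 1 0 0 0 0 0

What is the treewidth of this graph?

1

A width-1 tree decomposition is:
Bags: B1 = {2, 4}  B2 = {2, 5}  B3 = {3, 5}  B4 = {3, 8}  B5 = {1, 8}  B6 = {1, 7}  B7 = {6, 7}
Tree: B1–B2, B2–B3, B3–B4, B4–B5, B5–B6, B6–B7
Every bag has size at most 2, so the width is 2 − 1 = 1 and tw(G) ≤ 1. Since G has at least one edge (e.g. 4–2), it is not an edgeless graph, so tw(G) ≥ 1. The upper and lower bounds meet at 1, so that is the treewidth.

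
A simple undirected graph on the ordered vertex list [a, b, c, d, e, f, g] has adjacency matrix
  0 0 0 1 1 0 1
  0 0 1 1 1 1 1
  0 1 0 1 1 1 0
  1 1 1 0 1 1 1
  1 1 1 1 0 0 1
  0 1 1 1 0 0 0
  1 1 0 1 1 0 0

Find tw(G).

3

A width-3 tree decomposition is:
Bags: B1 = {b, c, d, e}  B2 = {b, c, d, f}  B3 = {b, d, e, g}  B4 = {a, d, e, g}
Tree: B1–B2, B1–B3, B3–B4
Each bag holds 4 vertices, so the decomposition has width 3, which upper-bounds the treewidth. On the other hand G contains the 4-clique {a, d, e, g}. A clique must lie in a single bag of any decomposition, so no decomposition can have width below 3. Combining the bounds, tw(G) = 3.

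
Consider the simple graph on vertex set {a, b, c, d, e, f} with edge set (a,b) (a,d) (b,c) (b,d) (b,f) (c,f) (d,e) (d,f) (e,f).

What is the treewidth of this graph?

A width-2 tree decomposition is:
Bags: B1 = {b, d, f}  B2 = {b, c, f}  B3 = {d, e, f}  B4 = {a, b, d}
Tree: B1–B2, B1–B3, B1–B4
Each bag holds 3 vertices, so the decomposition has width 2, which upper-bounds the treewidth. For the lower bound, the 3 vertices {d, e, f} are pairwise adjacent, and any tree decomposition puts a clique entirely inside one bag — forcing width ≥ 2. Hence tw(G) = 2 exactly.

2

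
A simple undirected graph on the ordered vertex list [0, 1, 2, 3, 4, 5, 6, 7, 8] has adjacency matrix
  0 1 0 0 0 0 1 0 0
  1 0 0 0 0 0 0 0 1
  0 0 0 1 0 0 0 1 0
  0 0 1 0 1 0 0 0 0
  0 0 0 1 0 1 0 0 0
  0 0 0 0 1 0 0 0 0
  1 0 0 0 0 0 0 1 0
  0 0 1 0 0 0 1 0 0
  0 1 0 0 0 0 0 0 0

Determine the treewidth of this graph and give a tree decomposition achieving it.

The largest bag has 2 vertices, giving width 1; this decomposition certifies tw(G) ≤ 1. Since G has at least one edge (e.g. 5–4), it is not an edgeless graph, so tw(G) ≥ 1. Therefore the treewidth is 1.

Treewidth 1.
One such decomposition:
Bags: B1 = {4, 5}  B2 = {3, 4}  B3 = {2, 3}  B4 = {2, 7}  B5 = {6, 7}  B6 = {0, 6}  B7 = {0, 1}  B8 = {1, 8}
Tree: B1–B2, B2–B3, B3–B4, B4–B5, B5–B6, B6–B7, B7–B8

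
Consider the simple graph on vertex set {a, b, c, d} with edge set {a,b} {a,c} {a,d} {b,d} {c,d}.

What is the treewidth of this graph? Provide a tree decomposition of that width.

The largest bag has 3 vertices, giving width 2; this decomposition certifies tw(G) ≤ 2. For the lower bound, the 3 vertices {a, c, d} are pairwise adjacent, and any tree decomposition puts a clique entirely inside one bag — forcing width ≥ 2. Hence tw(G) = 2 exactly.

Treewidth 2.
One such decomposition:
Bags: B1 = {a, b, d}  B2 = {a, c, d}
Tree: B1–B2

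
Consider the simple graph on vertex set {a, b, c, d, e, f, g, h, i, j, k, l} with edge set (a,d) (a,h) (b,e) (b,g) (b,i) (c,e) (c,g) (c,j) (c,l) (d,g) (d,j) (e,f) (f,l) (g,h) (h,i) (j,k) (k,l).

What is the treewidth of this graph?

A width-3 tree decomposition is:
Bags: B1 = {f, j, k, l}  B2 = {c, f, j, l}  B3 = {c, e, f, j}  B4 = {c, d, e, j}  B5 = {c, d, e, g}  B6 = {b, d, e, g}  B7 = {a, b, d, g}  B8 = {a, b, g, h}  B9 = {a, b, h, i}
Tree: B1–B2, B2–B3, B3–B4, B4–B5, B5–B6, B6–B7, B7–B8, B8–B9
Every bag has size at most 4, so the width is 4 − 1 = 3 and tw(G) ≤ 3. For the lower bound: the 4 vertex sets {f,k,l}, {j}, {c}, {b,d,e,g} are disjoint, each induces a connected subgraph, and every pair is joined by at least one edge of G. Contracting each set to a single vertex therefore yields K_{4} as a minor, and since treewidth is minor-monotone, tw(G) ≥ tw(K_{4}) = 3. Combining the bounds, tw(G) = 3.

3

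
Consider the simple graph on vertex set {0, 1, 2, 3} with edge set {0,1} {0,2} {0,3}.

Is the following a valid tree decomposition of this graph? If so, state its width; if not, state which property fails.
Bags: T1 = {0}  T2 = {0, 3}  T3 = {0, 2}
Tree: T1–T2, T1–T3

No — vertex 1 appears in no bag.

A tree decomposition must satisfy three properties: every vertex lies in some bag; for every edge, both endpoints lie together in some bag; and for every vertex, the bags containing it form a connected subtree. Here vertex 1 appears in no bag, so the decomposition is invalid.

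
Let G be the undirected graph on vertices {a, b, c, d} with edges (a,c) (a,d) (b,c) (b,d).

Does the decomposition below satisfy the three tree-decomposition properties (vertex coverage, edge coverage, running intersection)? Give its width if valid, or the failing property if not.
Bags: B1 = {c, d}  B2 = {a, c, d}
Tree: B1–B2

No — vertex b appears in no bag.

A tree decomposition must satisfy three properties: every vertex lies in some bag; for every edge, both endpoints lie together in some bag; and for every vertex, the bags containing it form a connected subtree. Here vertex b appears in no bag, so the decomposition is invalid.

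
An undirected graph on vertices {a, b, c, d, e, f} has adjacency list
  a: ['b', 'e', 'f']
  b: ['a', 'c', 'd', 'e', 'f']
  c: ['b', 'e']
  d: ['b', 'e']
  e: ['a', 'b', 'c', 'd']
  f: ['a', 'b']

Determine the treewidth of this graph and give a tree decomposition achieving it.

Every bag has size at most 3, so the width is 3 − 1 = 2 and tw(G) ≤ 2. Conversely, {b, d, e} is a clique of size 3, and the vertices of any clique must share a bag in every tree decomposition; so some bag has ≥ 3 vertices and tw(G) ≥ 2. Combining the bounds, tw(G) = 2.

Treewidth 2.
One optimal decomposition is:
Bags: B1 = {b, d, e}  B2 = {a, b, e}  B3 = {a, b, f}  B4 = {b, c, e}
Tree: B1–B2, B2–B3, B1–B4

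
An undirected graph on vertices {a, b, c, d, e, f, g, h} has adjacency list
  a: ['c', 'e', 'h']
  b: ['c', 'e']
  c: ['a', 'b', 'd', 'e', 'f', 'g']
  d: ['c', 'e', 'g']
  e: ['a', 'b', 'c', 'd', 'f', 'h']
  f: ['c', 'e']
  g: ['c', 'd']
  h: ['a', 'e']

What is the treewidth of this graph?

2

A width-2 tree decomposition is:
Bags: B1 = {b, c, e}  B2 = {c, d, e}  B3 = {c, d, g}  B4 = {a, c, e}  B5 = {a, e, h}  B6 = {c, e, f}
Tree: B1–B2, B2–B3, B1–B4, B4–B5, B1–B6
Each bag holds 3 vertices, so the decomposition has width 2, which upper-bounds the treewidth. Conversely, {a, e, h} is a clique of size 3, and the vertices of any clique must share a bag in every tree decomposition; so some bag has ≥ 3 vertices and tw(G) ≥ 2. The upper and lower bounds meet at 2, so that is the treewidth.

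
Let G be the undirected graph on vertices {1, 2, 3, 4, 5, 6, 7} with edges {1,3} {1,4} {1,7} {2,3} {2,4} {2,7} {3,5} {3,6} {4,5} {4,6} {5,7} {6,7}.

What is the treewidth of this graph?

3

A width-3 tree decomposition is:
Bags: B1 = {3, 4, 6, 7}  B2 = {3, 4, 5, 7}  B3 = {2, 3, 4, 7}  B4 = {1, 3, 4, 7}
Tree: B1–B2, B2–B3, B3–B4
Every bag has size at most 4, so the width is 4 − 1 = 3 and tw(G) ≤ 3. For the lower bound: the 4 vertex sets {3,6}, {5,7}, {4}, {2} are disjoint, each induces a connected subgraph, and every pair is joined by at least one edge of G. Contracting each set to a single vertex therefore yields K_{4} as a minor, and since treewidth is minor-monotone, tw(G) ≥ tw(K_{4}) = 3. The upper and lower bounds meet at 3, so that is the treewidth.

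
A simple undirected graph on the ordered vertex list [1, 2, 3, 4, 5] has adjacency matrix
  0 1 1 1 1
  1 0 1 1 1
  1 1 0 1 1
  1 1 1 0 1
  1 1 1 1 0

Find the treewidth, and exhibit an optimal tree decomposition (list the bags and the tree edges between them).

Treewidth 4.
Bags: B1 = {1, 2, 3, 4, 5}
Tree: (single bag)

With just one bag of size 5, the width is 5 − 1 = 4, so tw(G) ≤ 4. For the lower bound, the 5 vertices {1, 2, 3, 4, 5} are pairwise adjacent, and any tree decomposition puts a clique entirely inside one bag — forcing width ≥ 4. Combining the bounds, tw(G) = 4.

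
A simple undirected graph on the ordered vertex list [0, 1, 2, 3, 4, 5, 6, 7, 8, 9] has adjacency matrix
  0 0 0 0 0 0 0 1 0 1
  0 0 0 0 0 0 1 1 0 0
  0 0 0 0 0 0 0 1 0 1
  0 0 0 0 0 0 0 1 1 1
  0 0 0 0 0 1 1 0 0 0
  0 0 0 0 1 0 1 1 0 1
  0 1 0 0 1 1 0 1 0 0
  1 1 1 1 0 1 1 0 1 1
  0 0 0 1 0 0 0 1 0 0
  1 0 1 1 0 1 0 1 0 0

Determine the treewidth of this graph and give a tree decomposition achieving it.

Every bag has size at most 3, so the width is 3 − 1 = 2 and tw(G) ≤ 2. On the other hand G contains the 3-clique {4, 5, 6}. A clique must lie in a single bag of any decomposition, so no decomposition can have width below 2. Hence tw(G) = 2 exactly.

Treewidth 2.
Bags: B1 = {5, 6, 7}  B2 = {4, 5, 6}  B3 = {1, 6, 7}  B4 = {5, 7, 9}  B5 = {3, 7, 9}  B6 = {3, 7, 8}  B7 = {0, 7, 9}  B8 = {2, 7, 9}
Tree: B1–B2, B1–B3, B1–B4, B4–B5, B5–B6, B4–B7, B4–B8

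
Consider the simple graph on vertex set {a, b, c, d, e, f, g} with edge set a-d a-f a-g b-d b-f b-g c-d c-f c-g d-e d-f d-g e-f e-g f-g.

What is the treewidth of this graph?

3

A width-3 tree decomposition is:
Bags: B1 = {d, e, f, g}  B2 = {a, d, f, g}  B3 = {b, d, f, g}  B4 = {c, d, f, g}
Tree: B1–B2, B2–B3, B2–B4
Every bag has size at most 4, so the width is 4 − 1 = 3 and tw(G) ≤ 3. For the lower bound, the 4 vertices {d, e, f, g} are pairwise adjacent, and any tree decomposition puts a clique entirely inside one bag — forcing width ≥ 3. Combining the bounds, tw(G) = 3.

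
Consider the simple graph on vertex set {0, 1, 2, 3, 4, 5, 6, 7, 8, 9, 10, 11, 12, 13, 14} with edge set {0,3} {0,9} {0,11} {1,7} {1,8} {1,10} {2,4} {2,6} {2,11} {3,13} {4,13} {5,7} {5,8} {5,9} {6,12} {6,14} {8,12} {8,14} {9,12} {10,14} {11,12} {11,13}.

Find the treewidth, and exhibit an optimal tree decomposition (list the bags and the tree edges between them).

Treewidth 3.
One such decomposition:
Bags: B1 = {2, 3, 4, 13}  B2 = {2, 3, 11, 13}  B3 = {0, 2, 3, 11}  B4 = {0, 2, 6, 11}  B5 = {0, 6, 11, 12}  B6 = {0, 6, 9, 12}  B7 = {6, 9, 12, 14}  B8 = {8, 9, 12, 14}  B9 = {5, 8, 9, 14}  B10 = {5, 8, 10, 14}  B11 = {1, 5, 8, 10}  B12 = {1, 5, 7, 10}
Tree: B1–B2, B2–B3, B3–B4, B4–B5, B5–B6, B6–B7, B7–B8, B8–B9, B9–B10, B10–B11, B11–B12

The largest bag has 4 vertices, giving width 3; this decomposition certifies tw(G) ≤ 3. For the lower bound: the 4 vertex sets {3,4,13}, {2}, {11}, {0,6,9,12} are disjoint, each induces a connected subgraph, and every pair is joined by at least one edge of G. Contracting each set to a single vertex therefore yields K_{4} as a minor, and since treewidth is minor-monotone, tw(G) ≥ tw(K_{4}) = 3. Hence tw(G) = 3 exactly.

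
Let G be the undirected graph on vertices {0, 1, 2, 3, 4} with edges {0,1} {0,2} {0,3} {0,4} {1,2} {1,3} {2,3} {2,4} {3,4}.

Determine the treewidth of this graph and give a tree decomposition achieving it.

Treewidth 3.
Bags: B1 = {0, 1, 2, 3}  B2 = {0, 2, 3, 4}
Tree: B1–B2

The largest bag has 4 vertices, giving width 3; this decomposition certifies tw(G) ≤ 3. On the other hand G contains the 4-clique {0, 1, 2, 3}. A clique must lie in a single bag of any decomposition, so no decomposition can have width below 3. Therefore the treewidth is 3.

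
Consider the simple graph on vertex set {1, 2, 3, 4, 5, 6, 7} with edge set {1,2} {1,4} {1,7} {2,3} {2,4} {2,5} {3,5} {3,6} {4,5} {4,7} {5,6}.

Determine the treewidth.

A width-2 tree decomposition is:
Bags: B1 = {2, 4, 5}  B2 = {2, 3, 5}  B3 = {1, 2, 4}  B4 = {1, 4, 7}  B5 = {3, 5, 6}
Tree: B1–B2, B1–B3, B3–B4, B2–B5
Each bag holds 3 vertices, so the decomposition has width 2, which upper-bounds the treewidth. Conversely, {2, 3, 5} is a clique of size 3, and the vertices of any clique must share a bag in every tree decomposition; so some bag has ≥ 3 vertices and tw(G) ≥ 2. Hence tw(G) = 2 exactly.

2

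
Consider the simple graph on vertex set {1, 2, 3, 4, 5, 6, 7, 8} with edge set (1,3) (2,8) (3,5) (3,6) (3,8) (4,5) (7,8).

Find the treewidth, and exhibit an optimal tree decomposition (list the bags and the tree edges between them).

Every bag has size at most 2, so the width is 2 − 1 = 1 and tw(G) ≤ 1. G has an edge, so its treewidth is at least 1. The upper and lower bounds meet at 1, so that is the treewidth.

Treewidth 1.
One such decomposition:
Bags: B1 = {3, 8}  B2 = {3, 5}  B3 = {1, 3}  B4 = {2, 8}  B5 = {3, 6}  B6 = {7, 8}  B7 = {4, 5}
Tree: B1–B2, B2–B3, B1–B4, B3–B5, B1–B6, B2–B7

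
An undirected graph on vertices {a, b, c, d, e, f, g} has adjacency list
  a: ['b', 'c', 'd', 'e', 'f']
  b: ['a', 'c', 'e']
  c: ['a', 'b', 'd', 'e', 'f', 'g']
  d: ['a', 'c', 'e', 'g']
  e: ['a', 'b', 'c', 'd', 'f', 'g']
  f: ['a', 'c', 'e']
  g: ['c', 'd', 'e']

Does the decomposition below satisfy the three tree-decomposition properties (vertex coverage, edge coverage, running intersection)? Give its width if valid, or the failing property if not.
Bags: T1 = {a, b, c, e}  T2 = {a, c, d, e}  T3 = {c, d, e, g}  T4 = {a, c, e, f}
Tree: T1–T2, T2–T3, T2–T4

Yes; width 3.

Vertex coverage: the bags together contain {a, b, c, d, e, f, g}, the full vertex set. Edge coverage: each edge of G has both endpoints in at least one bag. Running intersection: for every vertex, the bags containing it form a connected subtree. All three properties hold, so this is a valid tree decomposition of width max|bag| − 1 = 3, and hence tw(G) ≤ 3.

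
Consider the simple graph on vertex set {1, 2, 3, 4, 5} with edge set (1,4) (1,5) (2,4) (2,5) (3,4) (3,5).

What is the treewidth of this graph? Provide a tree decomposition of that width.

Treewidth 2.
Bags: B1 = {3, 4, 5}  B2 = {2, 4, 5}  B3 = {1, 4, 5}
Tree: B1–B2, B2–B3

Every bag has size at most 3, so the width is 3 − 1 = 2 and tw(G) ≤ 2. The edges 5–3–4–2–5 form a cycle, so G is not a tree and its treewidth is at least 2. Hence tw(G) = 2 exactly.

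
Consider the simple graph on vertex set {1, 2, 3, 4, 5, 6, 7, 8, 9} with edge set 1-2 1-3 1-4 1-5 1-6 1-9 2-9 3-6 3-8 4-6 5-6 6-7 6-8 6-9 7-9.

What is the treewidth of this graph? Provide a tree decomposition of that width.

Treewidth 2.
One optimal decomposition is:
Bags: B1 = {1, 3, 6}  B2 = {1, 6, 9}  B3 = {1, 4, 6}  B4 = {1, 2, 9}  B5 = {6, 7, 9}  B6 = {3, 6, 8}  B7 = {1, 5, 6}
Tree: B1–B2, B2–B3, B2–B4, B2–B5, B1–B6, B1–B7

The largest bag has 3 vertices, giving width 2; this decomposition certifies tw(G) ≤ 2. For the lower bound, the 3 vertices {1, 2, 9} are pairwise adjacent, and any tree decomposition puts a clique entirely inside one bag — forcing width ≥ 2. Combining the bounds, tw(G) = 2.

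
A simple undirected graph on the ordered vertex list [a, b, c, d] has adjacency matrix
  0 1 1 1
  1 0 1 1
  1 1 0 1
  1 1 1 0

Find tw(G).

A width-3 tree decomposition is:
Bags: B1 = {a, b, c, d}
Tree: (single bag)
A single bag containing all 4 vertices is trivially a valid decomposition of width 3. For the lower bound, the 4 vertices {a, b, c, d} are pairwise adjacent, and any tree decomposition puts a clique entirely inside one bag — forcing width ≥ 3. The upper and lower bounds meet at 3, so that is the treewidth.

3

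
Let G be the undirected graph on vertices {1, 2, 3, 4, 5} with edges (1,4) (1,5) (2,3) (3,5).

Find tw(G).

A width-1 tree decomposition is:
Bags: B1 = {2, 3}  B2 = {3, 5}  B3 = {1, 5}  B4 = {1, 4}
Tree: B1–B2, B2–B3, B3–B4
Each bag holds 2 vertices, so the decomposition has width 1, which upper-bounds the treewidth. Any graph with an edge has treewidth ≥ 1, and G has the edge 3–2. Combining the bounds, tw(G) = 1.

1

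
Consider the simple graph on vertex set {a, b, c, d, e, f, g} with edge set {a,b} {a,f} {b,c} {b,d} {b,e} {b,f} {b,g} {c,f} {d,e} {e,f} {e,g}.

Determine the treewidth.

A width-2 tree decomposition is:
Bags: B1 = {b, e, f}  B2 = {b, e, g}  B3 = {b, d, e}  B4 = {a, b, f}  B5 = {b, c, f}
Tree: B1–B2, B2–B3, B1–B4, B4–B5
The largest bag has 3 vertices, giving width 2; this decomposition certifies tw(G) ≤ 2. On the other hand G contains the 3-clique {b, d, e}. A clique must lie in a single bag of any decomposition, so no decomposition can have width below 2. The upper and lower bounds meet at 2, so that is the treewidth.

2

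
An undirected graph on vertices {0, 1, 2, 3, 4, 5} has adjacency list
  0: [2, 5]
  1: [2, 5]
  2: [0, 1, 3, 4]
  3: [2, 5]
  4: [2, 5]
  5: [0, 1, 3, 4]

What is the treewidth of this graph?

2

A width-2 tree decomposition is:
Bags: B1 = {0, 2, 5}  B2 = {2, 4, 5}  B3 = {1, 2, 5}  B4 = {2, 3, 5}
Tree: B1–B2, B2–B3, B3–B4
The largest bag has 3 vertices, giving width 2; this decomposition certifies tw(G) ≤ 2. The edges 0–2–4–5–0 form a cycle, so G is not a tree and its treewidth is at least 2. Therefore the treewidth is 2.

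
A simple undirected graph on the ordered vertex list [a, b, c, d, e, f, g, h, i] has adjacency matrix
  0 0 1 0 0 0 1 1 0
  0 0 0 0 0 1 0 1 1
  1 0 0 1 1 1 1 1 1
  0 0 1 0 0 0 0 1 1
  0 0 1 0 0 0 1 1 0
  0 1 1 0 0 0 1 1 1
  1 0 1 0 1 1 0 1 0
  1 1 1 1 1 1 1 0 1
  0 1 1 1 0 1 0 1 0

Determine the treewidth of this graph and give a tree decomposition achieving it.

Each bag holds 4 vertices, so the decomposition has width 3, which upper-bounds the treewidth. Conversely, {c, d, h, i} is a clique of size 4, and the vertices of any clique must share a bag in every tree decomposition; so some bag has ≥ 4 vertices and tw(G) ≥ 3. Therefore the treewidth is 3.

Treewidth 3.
One optimal decomposition is:
Bags: B1 = {c, f, g, h}  B2 = {c, f, h, i}  B3 = {b, f, h, i}  B4 = {c, e, g, h}  B5 = {a, c, g, h}  B6 = {c, d, h, i}
Tree: B1–B2, B2–B3, B1–B4, B1–B5, B2–B6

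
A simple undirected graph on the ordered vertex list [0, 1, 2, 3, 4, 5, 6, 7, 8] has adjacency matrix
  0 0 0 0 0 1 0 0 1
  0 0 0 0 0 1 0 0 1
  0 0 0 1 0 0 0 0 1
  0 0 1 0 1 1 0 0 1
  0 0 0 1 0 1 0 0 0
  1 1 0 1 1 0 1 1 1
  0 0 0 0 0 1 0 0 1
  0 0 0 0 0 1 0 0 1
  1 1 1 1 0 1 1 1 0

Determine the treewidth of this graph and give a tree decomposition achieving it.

Treewidth 2.
One such decomposition:
Bags: B1 = {3, 5, 8}  B2 = {2, 3, 8}  B3 = {1, 5, 8}  B4 = {0, 5, 8}  B5 = {5, 7, 8}  B6 = {3, 4, 5}  B7 = {5, 6, 8}
Tree: B1–B2, B1–B3, B1–B4, B3–B5, B1–B6, B1–B7

The largest bag has 3 vertices, giving width 2; this decomposition certifies tw(G) ≤ 2. On the other hand G contains the 3-clique {2, 3, 8}. A clique must lie in a single bag of any decomposition, so no decomposition can have width below 2. The upper and lower bounds meet at 2, so that is the treewidth.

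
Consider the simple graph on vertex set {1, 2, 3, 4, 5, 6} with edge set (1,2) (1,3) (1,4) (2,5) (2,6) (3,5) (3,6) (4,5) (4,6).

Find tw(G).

3

A width-3 tree decomposition is:
Bags: B1 = {1, 4, 5, 6}  B2 = {1, 2, 5, 6}  B3 = {1, 3, 5, 6}
Tree: B1–B2, B2–B3
The largest bag has 4 vertices, giving width 3; this decomposition certifies tw(G) ≤ 3. For the lower bound: the 4 vertex sets {4,5}, {2,6}, {1}, {3} are disjoint, each induces a connected subgraph, and every pair is joined by at least one edge of G. Contracting each set to a single vertex therefore yields K_{4} as a minor, and since treewidth is minor-monotone, tw(G) ≥ tw(K_{4}) = 3. The upper and lower bounds meet at 3, so that is the treewidth.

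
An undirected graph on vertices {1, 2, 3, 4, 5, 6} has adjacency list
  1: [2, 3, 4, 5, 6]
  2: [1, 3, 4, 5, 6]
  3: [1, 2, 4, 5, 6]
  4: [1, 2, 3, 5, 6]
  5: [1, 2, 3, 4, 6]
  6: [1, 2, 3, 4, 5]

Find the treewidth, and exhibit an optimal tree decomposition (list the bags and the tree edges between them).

Treewidth 5.
One optimal decomposition is:
Bags: B1 = {1, 2, 3, 4, 5, 6}
Tree: (single bag)

A single bag containing all 6 vertices is trivially a valid decomposition of width 5. For the lower bound, the 6 vertices {1, 2, 3, 4, 5, 6} are pairwise adjacent, and any tree decomposition puts a clique entirely inside one bag — forcing width ≥ 5. Combining the bounds, tw(G) = 5.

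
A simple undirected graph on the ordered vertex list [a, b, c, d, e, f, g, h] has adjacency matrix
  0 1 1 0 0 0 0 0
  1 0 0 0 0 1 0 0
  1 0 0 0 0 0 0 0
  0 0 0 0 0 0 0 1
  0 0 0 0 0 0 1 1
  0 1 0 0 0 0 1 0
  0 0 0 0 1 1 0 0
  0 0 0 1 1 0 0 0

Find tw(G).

A width-1 tree decomposition is:
Bags: B1 = {d, h}  B2 = {e, h}  B3 = {e, g}  B4 = {f, g}  B5 = {b, f}  B6 = {a, b}  B7 = {a, c}
Tree: B1–B2, B2–B3, B3–B4, B4–B5, B5–B6, B6–B7
The largest bag has 2 vertices, giving width 1; this decomposition certifies tw(G) ≤ 1. Since G has at least one edge (e.g. d–h), it is not an edgeless graph, so tw(G) ≥ 1. Hence tw(G) = 1 exactly.

1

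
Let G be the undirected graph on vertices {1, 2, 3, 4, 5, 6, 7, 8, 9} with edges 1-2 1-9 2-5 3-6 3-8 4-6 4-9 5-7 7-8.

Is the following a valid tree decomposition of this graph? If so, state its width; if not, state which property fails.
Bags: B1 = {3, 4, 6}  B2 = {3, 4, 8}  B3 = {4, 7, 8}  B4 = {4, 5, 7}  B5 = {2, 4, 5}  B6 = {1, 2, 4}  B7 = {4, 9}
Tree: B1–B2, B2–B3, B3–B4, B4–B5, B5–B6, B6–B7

No — edge (1,9) lies in no bag.

A tree decomposition must satisfy three properties: every vertex lies in some bag; for every edge, both endpoints lie together in some bag; and for every vertex, the bags containing it form a connected subtree. Here edge (1,9) lies in no bag, so the decomposition is invalid.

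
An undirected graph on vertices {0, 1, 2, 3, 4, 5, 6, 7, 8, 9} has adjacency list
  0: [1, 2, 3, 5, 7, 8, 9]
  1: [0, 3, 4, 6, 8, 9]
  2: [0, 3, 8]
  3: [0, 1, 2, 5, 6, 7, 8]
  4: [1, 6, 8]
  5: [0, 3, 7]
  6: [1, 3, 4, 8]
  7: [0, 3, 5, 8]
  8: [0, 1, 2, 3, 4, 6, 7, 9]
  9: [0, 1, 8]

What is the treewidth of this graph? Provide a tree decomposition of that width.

Every bag has size at most 4, so the width is 4 − 1 = 3 and tw(G) ≤ 3. Conversely, {0, 1, 8, 9} is a clique of size 4, and the vertices of any clique must share a bag in every tree decomposition; so some bag has ≥ 4 vertices and tw(G) ≥ 3. Combining the bounds, tw(G) = 3.

Treewidth 3.
One such decomposition:
Bags: B1 = {0, 1, 3, 8}  B2 = {0, 3, 7, 8}  B3 = {0, 2, 3, 8}  B4 = {1, 3, 6, 8}  B5 = {0, 1, 8, 9}  B6 = {1, 4, 6, 8}  B7 = {0, 3, 5, 7}
Tree: B1–B2, B1–B3, B1–B4, B1–B5, B4–B6, B2–B7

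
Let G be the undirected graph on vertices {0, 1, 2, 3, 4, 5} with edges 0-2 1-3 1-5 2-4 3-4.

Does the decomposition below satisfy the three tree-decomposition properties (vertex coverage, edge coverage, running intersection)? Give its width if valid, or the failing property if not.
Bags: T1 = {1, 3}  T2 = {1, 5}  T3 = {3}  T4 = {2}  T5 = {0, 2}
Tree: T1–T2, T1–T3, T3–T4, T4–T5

A tree decomposition must satisfy three properties: every vertex lies in some bag; for every edge, both endpoints lie together in some bag; and for every vertex, the bags containing it form a connected subtree. Here vertex 4 appears in no bag, so the decomposition is invalid.

No — vertex 4 appears in no bag.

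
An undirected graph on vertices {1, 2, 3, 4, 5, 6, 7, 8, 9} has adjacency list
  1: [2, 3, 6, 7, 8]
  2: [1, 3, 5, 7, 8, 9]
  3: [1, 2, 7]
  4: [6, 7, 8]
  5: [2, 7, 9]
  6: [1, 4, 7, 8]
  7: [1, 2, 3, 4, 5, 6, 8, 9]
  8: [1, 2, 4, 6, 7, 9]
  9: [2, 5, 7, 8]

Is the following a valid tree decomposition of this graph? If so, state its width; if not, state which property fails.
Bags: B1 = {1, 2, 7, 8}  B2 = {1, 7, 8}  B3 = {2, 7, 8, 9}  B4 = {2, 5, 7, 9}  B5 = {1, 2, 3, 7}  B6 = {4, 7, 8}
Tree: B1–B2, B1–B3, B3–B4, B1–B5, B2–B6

No — vertex 6 appears in no bag.

A tree decomposition must satisfy three properties: every vertex lies in some bag; for every edge, both endpoints lie together in some bag; and for every vertex, the bags containing it form a connected subtree. Here vertex 6 appears in no bag, so the decomposition is invalid.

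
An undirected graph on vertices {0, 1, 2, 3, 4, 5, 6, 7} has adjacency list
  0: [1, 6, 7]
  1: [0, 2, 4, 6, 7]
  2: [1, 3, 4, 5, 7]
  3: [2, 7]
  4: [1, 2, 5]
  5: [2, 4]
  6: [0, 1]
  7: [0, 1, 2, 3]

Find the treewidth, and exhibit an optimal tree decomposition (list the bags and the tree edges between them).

The largest bag has 3 vertices, giving width 2; this decomposition certifies tw(G) ≤ 2. For the lower bound, the 3 vertices {0, 1, 6} are pairwise adjacent, and any tree decomposition puts a clique entirely inside one bag — forcing width ≥ 2. Therefore the treewidth is 2.

Treewidth 2.
One such decomposition:
Bags: B1 = {1, 2, 4}  B2 = {1, 2, 7}  B3 = {0, 1, 7}  B4 = {2, 4, 5}  B5 = {0, 1, 6}  B6 = {2, 3, 7}
Tree: B1–B2, B2–B3, B1–B4, B3–B5, B2–B6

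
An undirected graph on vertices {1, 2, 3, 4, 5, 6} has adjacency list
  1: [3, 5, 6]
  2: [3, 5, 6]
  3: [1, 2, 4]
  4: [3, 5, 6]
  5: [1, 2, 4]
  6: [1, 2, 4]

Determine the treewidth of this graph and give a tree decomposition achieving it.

Treewidth 3.
Bags: B1 = {3, 4, 5, 6}  B2 = {2, 3, 5, 6}  B3 = {1, 3, 5, 6}
Tree: B1–B2, B2–B3

Every bag has size at most 4, so the width is 4 − 1 = 3 and tw(G) ≤ 3. For the lower bound: the 4 vertex sets {4,6}, {2,5}, {3}, {1} are disjoint, each induces a connected subgraph, and every pair is joined by at least one edge of G. Contracting each set to a single vertex therefore yields K_{4} as a minor, and since treewidth is minor-monotone, tw(G) ≥ tw(K_{4}) = 3. Combining the bounds, tw(G) = 3.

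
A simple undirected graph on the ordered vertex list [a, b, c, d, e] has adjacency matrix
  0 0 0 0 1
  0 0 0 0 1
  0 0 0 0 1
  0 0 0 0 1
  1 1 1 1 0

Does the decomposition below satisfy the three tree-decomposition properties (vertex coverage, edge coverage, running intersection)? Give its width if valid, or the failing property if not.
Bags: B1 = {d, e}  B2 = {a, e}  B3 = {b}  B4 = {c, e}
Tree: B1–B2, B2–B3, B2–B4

No — edge (e,b) lies in no bag.

A tree decomposition must satisfy three properties: every vertex lies in some bag; for every edge, both endpoints lie together in some bag; and for every vertex, the bags containing it form a connected subtree. Here edge (e,b) lies in no bag, so the decomposition is invalid.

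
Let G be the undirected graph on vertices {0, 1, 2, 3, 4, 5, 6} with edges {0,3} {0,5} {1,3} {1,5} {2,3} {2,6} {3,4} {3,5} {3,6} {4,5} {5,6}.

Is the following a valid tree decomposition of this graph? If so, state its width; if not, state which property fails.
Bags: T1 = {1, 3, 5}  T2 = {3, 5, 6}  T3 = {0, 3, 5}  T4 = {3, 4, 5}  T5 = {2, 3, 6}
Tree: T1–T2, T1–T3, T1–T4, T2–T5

Checking the three conditions: (i) the bags cover all of {0, 1, 2, 3, 4, 5, 6}; (ii) for each edge, some bag contains both endpoints; (iii) the bags containing any fixed vertex form a subtree. All hold, so the decomposition is valid with width 3 − 1 = 2.

Yes; width 2.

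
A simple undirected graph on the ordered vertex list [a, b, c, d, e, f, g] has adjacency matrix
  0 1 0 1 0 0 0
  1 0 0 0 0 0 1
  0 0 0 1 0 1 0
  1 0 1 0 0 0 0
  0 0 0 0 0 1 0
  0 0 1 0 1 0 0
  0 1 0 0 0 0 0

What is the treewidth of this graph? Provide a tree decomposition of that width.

Treewidth 1.
One such decomposition:
Bags: B1 = {e, f}  B2 = {c, f}  B3 = {c, d}  B4 = {a, d}  B5 = {a, b}  B6 = {b, g}
Tree: B1–B2, B2–B3, B3–B4, B4–B5, B5–B6

Each bag holds 2 vertices, so the decomposition has width 1, which upper-bounds the treewidth. Since G has at least one edge (e.g. e–f), it is not an edgeless graph, so tw(G) ≥ 1. The upper and lower bounds meet at 1, so that is the treewidth.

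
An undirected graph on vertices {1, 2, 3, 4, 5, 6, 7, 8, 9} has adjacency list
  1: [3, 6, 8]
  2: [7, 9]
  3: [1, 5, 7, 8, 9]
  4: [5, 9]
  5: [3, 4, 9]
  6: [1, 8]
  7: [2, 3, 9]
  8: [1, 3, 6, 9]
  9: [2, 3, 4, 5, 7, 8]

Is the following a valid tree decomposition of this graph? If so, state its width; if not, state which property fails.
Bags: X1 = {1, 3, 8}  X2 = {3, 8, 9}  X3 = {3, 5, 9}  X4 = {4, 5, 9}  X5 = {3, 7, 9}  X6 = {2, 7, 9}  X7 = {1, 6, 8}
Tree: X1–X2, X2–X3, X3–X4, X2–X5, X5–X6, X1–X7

Yes; width 2.

Checking the three conditions: (i) the bags cover all of {1, 2, 3, 4, 5, 6, 7, 8, 9}; (ii) for each edge, some bag contains both endpoints; (iii) the bags containing any fixed vertex form a subtree. All hold, so the decomposition is valid with width 3 − 1 = 2.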